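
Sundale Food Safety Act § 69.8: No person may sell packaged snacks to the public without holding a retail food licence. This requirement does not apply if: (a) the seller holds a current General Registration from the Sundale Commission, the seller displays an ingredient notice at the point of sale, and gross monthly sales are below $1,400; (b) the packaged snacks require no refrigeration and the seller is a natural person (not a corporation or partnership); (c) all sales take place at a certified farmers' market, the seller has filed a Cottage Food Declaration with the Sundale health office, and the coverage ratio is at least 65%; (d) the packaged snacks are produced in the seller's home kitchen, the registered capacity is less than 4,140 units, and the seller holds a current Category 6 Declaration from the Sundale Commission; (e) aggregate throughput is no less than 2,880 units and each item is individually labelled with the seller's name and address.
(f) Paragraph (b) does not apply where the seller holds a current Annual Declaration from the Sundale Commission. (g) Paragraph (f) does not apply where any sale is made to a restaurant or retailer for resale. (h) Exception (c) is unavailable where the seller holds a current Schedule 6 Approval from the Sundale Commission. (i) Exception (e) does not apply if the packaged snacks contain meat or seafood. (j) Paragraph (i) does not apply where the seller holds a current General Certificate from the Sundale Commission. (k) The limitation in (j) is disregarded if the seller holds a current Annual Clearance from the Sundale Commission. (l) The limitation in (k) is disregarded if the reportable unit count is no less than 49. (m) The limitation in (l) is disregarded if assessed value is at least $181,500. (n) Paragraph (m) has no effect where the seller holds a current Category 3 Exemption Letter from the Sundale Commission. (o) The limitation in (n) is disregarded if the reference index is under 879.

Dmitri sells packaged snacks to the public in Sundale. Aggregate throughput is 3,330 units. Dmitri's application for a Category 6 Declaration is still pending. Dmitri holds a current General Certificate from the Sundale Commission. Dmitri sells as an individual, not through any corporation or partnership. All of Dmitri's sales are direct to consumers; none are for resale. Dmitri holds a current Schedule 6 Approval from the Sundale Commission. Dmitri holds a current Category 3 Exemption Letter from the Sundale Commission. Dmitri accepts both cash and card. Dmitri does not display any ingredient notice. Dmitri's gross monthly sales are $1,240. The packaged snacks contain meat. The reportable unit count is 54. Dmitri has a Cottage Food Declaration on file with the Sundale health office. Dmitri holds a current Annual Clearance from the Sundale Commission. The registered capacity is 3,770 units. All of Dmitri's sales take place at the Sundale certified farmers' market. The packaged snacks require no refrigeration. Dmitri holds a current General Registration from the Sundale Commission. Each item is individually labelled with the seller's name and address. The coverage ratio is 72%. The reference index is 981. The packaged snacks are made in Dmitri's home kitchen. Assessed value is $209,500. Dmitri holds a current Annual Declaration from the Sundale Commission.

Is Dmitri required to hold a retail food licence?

No — exception (e) applies; Dmitri is not required to hold a retail food licence.

Exception (a) fails — no ingredient notice is displayed.
Exception (b) is satisfied on its face — the packaged snacks are shelf-stable; the seller is a natural person. Turning to paragraphs (f)–(g): (f) operates against (b): a current Annual Declaration is held. (g) is inapplicable (no sales are for resale), so (f) stands. (b) is therefore removed.
Exception (c) is satisfied on its face — all sales are at a certified farmers' market; a Cottage Food Declaration is on file; the coverage ratio is 72%, meeting the 65% threshold. However, paragraph (h) must be considered: (h) operates — a current Schedule 6 Approval is held. So (c) is unavailable.
Exception (d) requires that the seller holds a current Category 6 Declaration from the Sundale Commission; but no current Category 6 Declaration is held, so (d) is unavailable.
All of (e)'s requirements are met (aggregate throughput is 3,330 units, meeting the 2,880 units threshold; items are individually labelled). As to paragraphs (i)–(o): (i) is triggered (the packaged snacks contain meat), but yields to (j): (j) operates against (i): a current General Certificate is held. (k) would limit (j) — a current Annual Clearance is held — but (l) sets (k) aside: (l) operates against (k): the reportable unit count is 54, meeting the 49 threshold. (m) applies (assessed value is $209,500, meeting the $181,500 threshold), but is itself disapplied by (n): (n) operates against (m): a current Category 3 Exemption Letter is held. (o) is not engaged (the reference index is 981, not under 879), so (n) stands. (e) remains available.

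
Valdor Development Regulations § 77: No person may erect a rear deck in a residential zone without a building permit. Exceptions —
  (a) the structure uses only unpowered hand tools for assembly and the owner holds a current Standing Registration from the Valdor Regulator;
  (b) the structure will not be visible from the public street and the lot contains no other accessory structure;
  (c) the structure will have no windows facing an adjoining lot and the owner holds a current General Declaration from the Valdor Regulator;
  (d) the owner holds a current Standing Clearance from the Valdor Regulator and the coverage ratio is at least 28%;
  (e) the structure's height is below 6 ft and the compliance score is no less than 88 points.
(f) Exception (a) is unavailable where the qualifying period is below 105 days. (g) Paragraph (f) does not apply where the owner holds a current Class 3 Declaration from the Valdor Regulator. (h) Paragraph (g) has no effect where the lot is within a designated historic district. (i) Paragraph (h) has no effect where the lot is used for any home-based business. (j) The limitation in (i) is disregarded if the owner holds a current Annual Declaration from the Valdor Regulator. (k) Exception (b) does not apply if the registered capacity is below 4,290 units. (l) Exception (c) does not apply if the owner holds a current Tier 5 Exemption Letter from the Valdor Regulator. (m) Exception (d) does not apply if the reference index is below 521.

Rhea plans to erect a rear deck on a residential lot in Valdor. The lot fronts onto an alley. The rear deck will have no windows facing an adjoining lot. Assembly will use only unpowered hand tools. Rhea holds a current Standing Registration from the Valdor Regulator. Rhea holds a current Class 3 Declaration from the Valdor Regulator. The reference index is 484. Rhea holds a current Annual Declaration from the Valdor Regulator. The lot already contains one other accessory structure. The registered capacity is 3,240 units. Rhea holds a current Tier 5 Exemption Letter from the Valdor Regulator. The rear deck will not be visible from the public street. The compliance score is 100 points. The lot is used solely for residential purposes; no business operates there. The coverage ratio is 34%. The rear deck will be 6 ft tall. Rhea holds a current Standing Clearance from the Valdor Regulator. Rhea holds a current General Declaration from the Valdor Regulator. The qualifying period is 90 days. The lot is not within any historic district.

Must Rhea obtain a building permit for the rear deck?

No — exception (a) applies; Rhea does not need a building permit.

Exception (a): assembly uses only hand tools; a current Standing Registration is held — every condition holds. Considering the limiting provisions: (f) operates (the qualifying period is 90 days, below the 105 days limit), but is itself disapplied by (g): (g) is engaged — a current Class 3 Declaration is held. (h), which would lift (g), is not engaged — the lot is not in a historic district. (a) remains available.
Exception (b) requires that the lot contains no other accessory structure; but the lot already has another accessory structure, so (b) is unavailable.
Exception (c)'s conditions are all satisfied: no windows face an adjoining lot; a current General Declaration is held. Turning to paragraph (l): (l) operates against (c): a current Tier 5 Exemption Letter is held. (c) is therefore removed.
Exception (d): a current Standing Clearance is held; the coverage ratio is 34%, meeting the 28% threshold — every condition holds. But applying paragraph (m): (m) applies — the reference index is 484, below the 521 limit. (d) is therefore removed.
Exception (e) requires that the structure's height is below 6 ft; but the structure's height is 6 ft, not below 6 ft, so (e) is unavailable.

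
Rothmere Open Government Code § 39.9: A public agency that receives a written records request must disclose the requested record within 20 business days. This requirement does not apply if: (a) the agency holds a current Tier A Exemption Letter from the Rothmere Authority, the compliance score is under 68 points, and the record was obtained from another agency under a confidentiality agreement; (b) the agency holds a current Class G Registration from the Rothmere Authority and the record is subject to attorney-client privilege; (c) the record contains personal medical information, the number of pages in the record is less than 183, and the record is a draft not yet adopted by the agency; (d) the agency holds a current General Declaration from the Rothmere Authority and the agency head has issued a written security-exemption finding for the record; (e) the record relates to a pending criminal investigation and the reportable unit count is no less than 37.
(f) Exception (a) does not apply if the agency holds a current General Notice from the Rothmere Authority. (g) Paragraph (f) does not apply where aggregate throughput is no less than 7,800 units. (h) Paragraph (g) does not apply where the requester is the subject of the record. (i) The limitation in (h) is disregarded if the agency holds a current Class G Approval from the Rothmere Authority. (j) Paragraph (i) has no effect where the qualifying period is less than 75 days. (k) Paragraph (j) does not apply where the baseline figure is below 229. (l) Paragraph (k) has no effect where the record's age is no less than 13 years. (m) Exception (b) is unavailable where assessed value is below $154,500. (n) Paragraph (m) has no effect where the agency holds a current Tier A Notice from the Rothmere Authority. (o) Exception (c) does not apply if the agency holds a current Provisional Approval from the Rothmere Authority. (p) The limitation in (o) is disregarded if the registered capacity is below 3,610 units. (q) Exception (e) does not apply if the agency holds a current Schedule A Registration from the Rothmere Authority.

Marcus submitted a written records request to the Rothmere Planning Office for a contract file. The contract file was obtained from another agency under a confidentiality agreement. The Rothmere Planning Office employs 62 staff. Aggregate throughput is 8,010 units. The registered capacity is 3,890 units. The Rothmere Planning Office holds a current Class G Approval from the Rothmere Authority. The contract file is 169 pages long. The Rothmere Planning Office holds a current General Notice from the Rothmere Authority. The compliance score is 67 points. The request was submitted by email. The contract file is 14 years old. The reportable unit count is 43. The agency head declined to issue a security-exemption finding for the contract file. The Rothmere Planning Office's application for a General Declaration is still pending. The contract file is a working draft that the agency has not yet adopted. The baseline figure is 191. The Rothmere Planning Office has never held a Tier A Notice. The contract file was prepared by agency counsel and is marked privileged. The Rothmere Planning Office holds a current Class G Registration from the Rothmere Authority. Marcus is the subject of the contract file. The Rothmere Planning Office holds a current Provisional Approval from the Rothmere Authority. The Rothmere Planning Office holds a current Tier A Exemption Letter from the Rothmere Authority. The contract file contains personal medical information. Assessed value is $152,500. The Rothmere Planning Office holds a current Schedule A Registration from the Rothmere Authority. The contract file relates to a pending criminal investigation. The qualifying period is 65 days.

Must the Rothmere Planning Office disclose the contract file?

Exception (a) is satisfied on its face — a current Tier A Exemption Letter is held; the compliance score is 67 points, under the 68 points limit; the contract file was obtained under a confidentiality agreement. Turning to paragraphs (f)–(l): (f) operates against (a): a current General Notice is held. (g) would limit (f) — aggregate throughput is 8,010 units, meeting the 7,800 units threshold — but (h) sets (g) aside: (h) operates against (g): Marcus is the subject of the contract file. (i) applies (a current Class G Approval is held), but is set aside by (j): (j) operates against (i): the qualifying period is 65 days, less than the 75 days limit. (k) would limit (j) — the baseline figure is 191, below the 229 limit — but (l) sets (k) aside: (l) operates — the record's age is 14 years, meeting the 13 years threshold. (a) is therefore removed.
Exception (b)'s conditions are all satisfied: a current Class G Registration is held; the contract file is privileged. Turning to paragraphs (m)–(n): (m) applies — assessed value is $152,500, below the $154,500 limit. (n) is not triggered (the Tier A Notice is not current), so (m) stands. So (b) is unavailable.
All of (c)'s requirements are met (the contract file contains personal medical information; the number of pages in the record is 169, less than the 183 limit; the contract file is an unadopted draft). But applying paragraphs (o)–(p): (o) operates against (c): a current Provisional Approval is held. (p) is not triggered (the registered capacity is 3,890 units, not below 3,610 units), so (o) stands. (c) is therefore removed.
Exception (d) fails — there is no General Declaration in force.
All of (e)'s requirements are met (the contract file relates to a pending investigation; the reportable unit count is 43, meeting the 37 threshold). But applying paragraph (q): (q) is triggered — a current Schedule A Registration is held. Exception (e) does not apply.
Every exception is unavailable, so the rule governs.

Yes — the Rothmere Planning Office must disclose the contract file.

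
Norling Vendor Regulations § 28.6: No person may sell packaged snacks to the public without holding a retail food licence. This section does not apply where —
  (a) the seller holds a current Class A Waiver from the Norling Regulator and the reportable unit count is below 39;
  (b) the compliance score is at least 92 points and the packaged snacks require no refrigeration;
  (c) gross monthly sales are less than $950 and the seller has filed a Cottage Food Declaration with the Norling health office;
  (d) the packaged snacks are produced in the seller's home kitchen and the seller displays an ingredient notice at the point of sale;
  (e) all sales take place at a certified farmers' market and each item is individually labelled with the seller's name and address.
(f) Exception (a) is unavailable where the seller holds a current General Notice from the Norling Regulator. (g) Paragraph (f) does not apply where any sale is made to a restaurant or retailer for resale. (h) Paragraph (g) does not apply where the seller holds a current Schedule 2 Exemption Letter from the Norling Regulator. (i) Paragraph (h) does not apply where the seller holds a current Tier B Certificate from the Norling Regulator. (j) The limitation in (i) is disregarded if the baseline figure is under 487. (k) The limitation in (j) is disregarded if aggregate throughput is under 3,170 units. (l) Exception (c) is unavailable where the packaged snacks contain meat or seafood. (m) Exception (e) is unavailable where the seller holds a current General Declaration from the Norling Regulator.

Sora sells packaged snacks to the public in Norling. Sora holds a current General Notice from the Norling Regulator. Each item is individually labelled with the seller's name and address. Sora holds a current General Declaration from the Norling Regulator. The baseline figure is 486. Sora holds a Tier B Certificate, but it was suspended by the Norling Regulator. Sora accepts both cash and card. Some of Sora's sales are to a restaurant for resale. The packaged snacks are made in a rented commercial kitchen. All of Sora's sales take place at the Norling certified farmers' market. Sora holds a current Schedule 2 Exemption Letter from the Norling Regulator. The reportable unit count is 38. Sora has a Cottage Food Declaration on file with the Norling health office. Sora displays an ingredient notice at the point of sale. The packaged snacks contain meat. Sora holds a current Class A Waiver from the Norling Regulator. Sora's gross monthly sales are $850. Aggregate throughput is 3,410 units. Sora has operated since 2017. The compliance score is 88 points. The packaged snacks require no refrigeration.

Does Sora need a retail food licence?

Yes — Sora must hold a retail food licence.

Exception (a)'s conditions are all satisfied: a current Class A Waiver is held; the reportable unit count is 38, below the 39 limit. But applying paragraphs (f)–(k): (f) is engaged — a current General Notice is held. (g) is triggered (some sales are to a restaurant for resale), but is overridden by (h): (h) operates against (g): a current Schedule 2 Exemption Letter is held. (i), which would lift (h), is not triggered — no current Tier B Certificate is held. (a) is therefore removed.
Exception (b) requires that the compliance score is at least 92 points; but the compliance score is 88 points, short of 92 points, so (b) is unavailable.
Exception (c)'s conditions are all satisfied: gross monthly sales are $850, less than the $950 limit; a Cottage Food Declaration is on file. Turning to paragraph (l): (l) is engaged — the packaged snacks contain meat. So (c) is unavailable.
Exception (d) fails — the packaged snacks are made in a commercial kitchen, not a home kitchen.
Exception (e): all sales are at a certified farmers' market; items are individually labelled — every condition holds. However, paragraph (m) must be considered: (m) applies — a current General Declaration is held. So (e) is unavailable.
No exception displaces § 28.6.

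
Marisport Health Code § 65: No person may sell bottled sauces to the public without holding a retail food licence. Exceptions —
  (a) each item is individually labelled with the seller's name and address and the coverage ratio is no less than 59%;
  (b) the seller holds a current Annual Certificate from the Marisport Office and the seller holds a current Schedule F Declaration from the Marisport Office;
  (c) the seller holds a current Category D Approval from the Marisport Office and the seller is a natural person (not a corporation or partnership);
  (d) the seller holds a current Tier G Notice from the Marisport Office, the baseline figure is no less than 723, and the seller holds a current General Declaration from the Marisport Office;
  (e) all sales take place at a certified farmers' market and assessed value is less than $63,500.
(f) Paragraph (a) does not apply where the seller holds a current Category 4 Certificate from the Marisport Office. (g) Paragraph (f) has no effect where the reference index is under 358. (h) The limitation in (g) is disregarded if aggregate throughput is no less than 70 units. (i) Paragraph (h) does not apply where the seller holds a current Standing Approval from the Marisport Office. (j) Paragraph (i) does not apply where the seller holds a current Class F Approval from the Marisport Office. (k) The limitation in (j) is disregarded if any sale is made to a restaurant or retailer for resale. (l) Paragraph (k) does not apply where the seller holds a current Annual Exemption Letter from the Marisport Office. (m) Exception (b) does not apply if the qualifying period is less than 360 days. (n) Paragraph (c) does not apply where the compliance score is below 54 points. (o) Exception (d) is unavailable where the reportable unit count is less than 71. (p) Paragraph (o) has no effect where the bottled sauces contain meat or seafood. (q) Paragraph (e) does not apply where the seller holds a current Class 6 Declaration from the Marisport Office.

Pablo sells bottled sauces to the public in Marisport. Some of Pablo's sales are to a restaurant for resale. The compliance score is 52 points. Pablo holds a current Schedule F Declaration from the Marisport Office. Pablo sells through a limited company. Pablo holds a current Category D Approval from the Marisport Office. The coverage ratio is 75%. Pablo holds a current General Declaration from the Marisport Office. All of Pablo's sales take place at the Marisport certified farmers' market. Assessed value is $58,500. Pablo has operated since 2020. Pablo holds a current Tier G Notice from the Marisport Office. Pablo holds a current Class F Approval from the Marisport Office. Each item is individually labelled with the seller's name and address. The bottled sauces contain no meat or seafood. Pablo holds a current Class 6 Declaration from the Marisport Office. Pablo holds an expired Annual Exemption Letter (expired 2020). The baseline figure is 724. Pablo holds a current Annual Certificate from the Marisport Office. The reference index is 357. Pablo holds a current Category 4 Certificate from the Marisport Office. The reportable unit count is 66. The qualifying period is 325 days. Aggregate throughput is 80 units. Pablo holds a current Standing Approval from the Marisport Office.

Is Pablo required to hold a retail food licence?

No — exception (a) applies; Pablo is not required to hold a retail food licence.

Exception (a): items are individually labelled; the coverage ratio is 75%, meeting the 59% threshold — every condition holds. Considering the limiting provisions: (f) would limit (a) — a current Category 4 Certificate is held — but (g) sets (f) aside: (g) is engaged — the reference index is 357, under the 358 limit. (h) would limit (g) — aggregate throughput is 80 units, meeting the 70 units threshold — but (i) sets (h) aside: (i) operates against (h): a current Standing Approval is held. (j) would limit (i) — a current Class F Approval is held — but (k) sets (j) aside: (k) operates against (j): some sales are to a restaurant for resale. (l) is not triggered (no current Annual Exemption Letter is held), so (k) stands. So (a) applies.
All of (b)'s requirements are met (a current Annual Certificate is held; a current Schedule F Declaration is held). But: (m) applies — the qualifying period is 325 days, less than the 360 days limit. So (b) is unavailable.
Exception (c) requires that the seller is a natural person (not a corporation or partnership); but the seller operates through a limited company, so (c) is unavailable.
Exception (d)'s conditions are all satisfied: a current Tier G Notice is held; the baseline figure is 724, meeting the 723 threshold; a current General Declaration is held. But: (o) operates against (d): the reportable unit count is 66, less than the 71 limit. (p), which would lift (o), is inapplicable — the bottled sauces contain no meat or seafood. So (d) is unavailable.
Exception (e) is satisfied on its face — all sales are at a certified farmers' market; assessed value is $58,500, less than the $63,500 limit. But applying paragraph (q): (q) operates against (e): a current Class 6 Declaration is held. (e) is therefore removed.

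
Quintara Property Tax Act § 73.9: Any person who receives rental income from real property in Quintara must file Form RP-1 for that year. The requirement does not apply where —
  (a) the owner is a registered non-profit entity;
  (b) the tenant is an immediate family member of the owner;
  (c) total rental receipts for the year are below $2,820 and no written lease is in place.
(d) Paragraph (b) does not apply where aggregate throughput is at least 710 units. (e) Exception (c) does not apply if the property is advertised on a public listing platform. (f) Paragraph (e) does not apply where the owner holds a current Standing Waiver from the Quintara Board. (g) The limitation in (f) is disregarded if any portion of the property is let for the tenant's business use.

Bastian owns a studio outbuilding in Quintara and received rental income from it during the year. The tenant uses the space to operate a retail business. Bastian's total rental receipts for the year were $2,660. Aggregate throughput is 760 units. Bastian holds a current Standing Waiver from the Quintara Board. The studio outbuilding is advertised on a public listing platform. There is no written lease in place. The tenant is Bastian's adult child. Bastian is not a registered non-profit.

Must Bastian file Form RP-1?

Exception (a) fails — Bastian is not a registered non-profit.
Exception (b)'s conditions are all satisfied: the tenant is an immediate family member. But applying paragraph (d): (d) is triggered — aggregate throughput is 760 units, meeting the 710 units threshold. So (b) is unavailable.
Exception (c)'s conditions are all satisfied: total rental receipts for the year are $2,660, below the $2,820 limit; there is no written lease. But: (e) operates against (c): the property is publicly advertised. (f) applies (a current Standing Waiver is held), but is overridden by (g): (g) operates against (f): the space is let for business use. (c) is therefore removed.
No exception applies. The general rule governs.

Yes — Bastian must file Form RP-1.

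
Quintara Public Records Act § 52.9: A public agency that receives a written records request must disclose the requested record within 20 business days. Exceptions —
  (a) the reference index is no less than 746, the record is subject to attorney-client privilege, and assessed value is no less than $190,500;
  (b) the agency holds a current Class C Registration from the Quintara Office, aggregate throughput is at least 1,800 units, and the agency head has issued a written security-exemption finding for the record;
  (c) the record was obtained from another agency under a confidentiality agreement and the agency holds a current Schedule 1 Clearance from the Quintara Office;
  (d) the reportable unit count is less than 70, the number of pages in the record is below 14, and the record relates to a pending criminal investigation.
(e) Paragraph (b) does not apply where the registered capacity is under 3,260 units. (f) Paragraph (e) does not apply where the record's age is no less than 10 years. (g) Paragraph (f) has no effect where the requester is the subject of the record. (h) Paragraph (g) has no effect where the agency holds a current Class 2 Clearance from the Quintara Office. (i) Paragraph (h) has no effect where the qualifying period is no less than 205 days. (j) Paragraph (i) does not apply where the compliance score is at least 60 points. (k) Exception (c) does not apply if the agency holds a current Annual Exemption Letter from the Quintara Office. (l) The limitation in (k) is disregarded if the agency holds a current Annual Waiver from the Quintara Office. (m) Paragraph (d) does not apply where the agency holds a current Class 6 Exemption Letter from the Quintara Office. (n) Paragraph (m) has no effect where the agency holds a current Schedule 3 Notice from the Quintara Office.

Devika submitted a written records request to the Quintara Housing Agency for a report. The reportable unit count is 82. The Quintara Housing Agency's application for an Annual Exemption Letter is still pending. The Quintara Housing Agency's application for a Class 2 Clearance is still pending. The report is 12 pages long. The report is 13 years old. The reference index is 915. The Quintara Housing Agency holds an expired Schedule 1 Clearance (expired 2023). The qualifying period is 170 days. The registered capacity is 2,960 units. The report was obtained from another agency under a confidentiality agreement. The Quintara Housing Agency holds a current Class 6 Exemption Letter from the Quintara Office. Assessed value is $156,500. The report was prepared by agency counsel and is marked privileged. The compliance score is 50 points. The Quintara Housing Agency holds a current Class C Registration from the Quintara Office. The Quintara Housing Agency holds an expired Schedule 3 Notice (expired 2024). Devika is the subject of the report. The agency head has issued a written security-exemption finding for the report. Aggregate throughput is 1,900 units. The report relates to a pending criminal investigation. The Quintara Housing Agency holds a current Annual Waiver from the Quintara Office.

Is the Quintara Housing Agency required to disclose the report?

Exception (a) requires that assessed value is no less than $190,500; but assessed value is $156,500, short of $190,500, so (a) is unavailable.
All of (b)'s requirements are met (a current Class C Registration is held; aggregate throughput is 1,900 units, meeting the 1,800 units threshold; a written security-exemption finding has been issued). Turning to paragraphs (e)–(j): (e) operates against (b): the registered capacity is 2,960 units, under the 3,260 units limit. (f) would limit (e) — the record's age is 13 years, meeting the 10 years threshold — but (g) sets (f) aside: (g) operates against (f): Devika is the subject of the report. (h) does not operate here (the Class 2 Clearance is not current), so (g) stands. Exception (b) does not apply.
Exception (c) fails — no current Schedule 1 Clearance is held.
Exception (d) fails — the reportable unit count is 82, not less than 70.
No exception applies. The general rule governs.

Yes — the Quintara Housing Agency must disclose the report.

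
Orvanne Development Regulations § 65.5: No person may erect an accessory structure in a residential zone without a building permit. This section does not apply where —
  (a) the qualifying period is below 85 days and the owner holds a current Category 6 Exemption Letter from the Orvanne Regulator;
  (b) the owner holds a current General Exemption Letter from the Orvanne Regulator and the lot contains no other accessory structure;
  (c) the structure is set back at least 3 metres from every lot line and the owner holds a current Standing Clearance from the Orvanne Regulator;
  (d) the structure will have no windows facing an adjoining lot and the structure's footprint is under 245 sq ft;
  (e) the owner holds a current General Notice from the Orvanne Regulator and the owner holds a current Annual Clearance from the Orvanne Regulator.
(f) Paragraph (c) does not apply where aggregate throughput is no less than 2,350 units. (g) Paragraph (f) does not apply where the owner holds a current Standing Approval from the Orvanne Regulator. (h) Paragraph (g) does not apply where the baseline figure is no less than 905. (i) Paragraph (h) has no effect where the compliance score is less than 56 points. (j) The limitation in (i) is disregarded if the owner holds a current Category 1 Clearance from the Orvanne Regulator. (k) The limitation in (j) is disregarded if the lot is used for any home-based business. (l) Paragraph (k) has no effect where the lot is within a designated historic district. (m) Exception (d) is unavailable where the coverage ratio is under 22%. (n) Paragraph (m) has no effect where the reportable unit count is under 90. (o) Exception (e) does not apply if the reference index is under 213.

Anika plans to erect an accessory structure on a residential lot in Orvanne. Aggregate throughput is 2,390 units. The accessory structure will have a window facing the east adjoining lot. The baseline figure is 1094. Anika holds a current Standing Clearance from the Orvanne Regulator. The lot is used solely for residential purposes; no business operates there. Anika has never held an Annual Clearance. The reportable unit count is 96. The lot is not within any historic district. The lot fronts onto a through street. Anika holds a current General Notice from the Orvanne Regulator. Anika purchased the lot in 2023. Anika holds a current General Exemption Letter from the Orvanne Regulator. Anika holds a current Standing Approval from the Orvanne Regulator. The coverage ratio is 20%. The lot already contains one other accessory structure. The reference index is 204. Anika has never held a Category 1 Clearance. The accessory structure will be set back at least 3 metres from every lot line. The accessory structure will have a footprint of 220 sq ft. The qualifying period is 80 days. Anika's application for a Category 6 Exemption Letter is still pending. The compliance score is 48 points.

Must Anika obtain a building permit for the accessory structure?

Exception (a) does not apply: no current Category 6 Exemption Letter is held.
Exception (b) fails — the lot already has another accessory structure.
Exception (c)'s conditions are all satisfied: the setback is at least 3 m on every side; a current Standing Clearance is held. As to paragraphs (f)–(l): (f) applies (aggregate throughput is 2,390 units, meeting the 2,350 units threshold), but is displaced by (g): (g) operates against (f): a current Standing Approval is held. (h) would limit (g) — the baseline figure is 1,094, meeting the 905 threshold — but (i) sets (h) aside: (i) operates against (h): the compliance score is 48 points, less than the 56 points limit. (j) is inapplicable (the Category 1 Clearance is not current), so (i) stands. So (c) applies.
Exception (d) does not apply: a window faces an adjoining lot.
Exception (e) requires that the owner holds a current Annual Clearance from the Orvanne Regulator; but the Annual Clearance is not current, so (e) is unavailable.

No — exception (c) applies; Anika does not need a building permit.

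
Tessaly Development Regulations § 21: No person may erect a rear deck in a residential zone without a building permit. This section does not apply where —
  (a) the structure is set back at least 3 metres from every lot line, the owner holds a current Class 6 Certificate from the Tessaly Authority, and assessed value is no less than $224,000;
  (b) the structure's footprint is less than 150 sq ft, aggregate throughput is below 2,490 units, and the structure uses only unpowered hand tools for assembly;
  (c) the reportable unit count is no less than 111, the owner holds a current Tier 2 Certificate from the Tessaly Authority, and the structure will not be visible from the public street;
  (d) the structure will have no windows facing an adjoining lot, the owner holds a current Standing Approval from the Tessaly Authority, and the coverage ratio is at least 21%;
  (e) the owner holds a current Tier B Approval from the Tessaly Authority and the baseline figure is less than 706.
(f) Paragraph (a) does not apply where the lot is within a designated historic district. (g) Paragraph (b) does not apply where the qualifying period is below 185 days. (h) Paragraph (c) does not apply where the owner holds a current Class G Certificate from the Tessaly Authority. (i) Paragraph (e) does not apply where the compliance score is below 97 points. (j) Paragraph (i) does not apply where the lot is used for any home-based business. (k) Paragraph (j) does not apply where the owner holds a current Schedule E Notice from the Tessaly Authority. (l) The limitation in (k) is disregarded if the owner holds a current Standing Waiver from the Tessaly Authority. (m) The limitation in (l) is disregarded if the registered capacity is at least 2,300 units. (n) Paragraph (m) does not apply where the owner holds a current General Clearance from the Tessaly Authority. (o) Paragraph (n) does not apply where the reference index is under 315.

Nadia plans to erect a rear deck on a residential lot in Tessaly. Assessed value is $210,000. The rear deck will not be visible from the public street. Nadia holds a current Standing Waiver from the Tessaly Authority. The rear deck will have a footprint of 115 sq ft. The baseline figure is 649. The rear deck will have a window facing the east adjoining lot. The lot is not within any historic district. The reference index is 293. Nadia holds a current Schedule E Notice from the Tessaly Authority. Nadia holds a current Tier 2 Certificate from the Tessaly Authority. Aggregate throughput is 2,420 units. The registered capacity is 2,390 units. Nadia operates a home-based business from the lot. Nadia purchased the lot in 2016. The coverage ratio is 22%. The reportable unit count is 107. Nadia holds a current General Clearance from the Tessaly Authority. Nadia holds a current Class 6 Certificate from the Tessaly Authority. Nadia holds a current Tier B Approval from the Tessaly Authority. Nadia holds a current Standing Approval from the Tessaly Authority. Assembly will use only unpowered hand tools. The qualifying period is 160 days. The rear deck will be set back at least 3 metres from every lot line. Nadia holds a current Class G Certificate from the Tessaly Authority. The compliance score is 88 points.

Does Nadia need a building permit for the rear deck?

Exception (a) fails — assessed value is $210,000, short of $224,000.
Exception (b) is satisfied on its face — the structure's footprint is 115 sq ft, less than the 150 sq ft limit; aggregate throughput is 2,420 units, below the 2,490 units limit; assembly uses only hand tools. Turning to paragraph (g): (g) operates — the qualifying period is 160 days, below the 185 days limit. Exception (b) does not apply.
Exception (c) requires that the reportable unit count is no less than 111; but the reportable unit count is 107, short of 111, so (c) is unavailable.
Exception (d) fails — a window faces an adjoining lot.
Exception (e)'s conditions are all satisfied: a current Tier B Approval is held; the baseline figure is 649, less than the 706 limit. But: (i) operates against (e): the compliance score is 88 points, below the 97 points limit. (j) would limit (i) — a home-based business operates on the lot — but (k) sets (j) aside: (k) operates against (j): a current Schedule E Notice is held. (l) would limit (k) — a current Standing Waiver is held — but (m) sets (l) aside: (m) is engaged — the registered capacity is 2,390 units, meeting the 2,300 units threshold. (n) applies (a current General Clearance is held), but is itself disapplied by (o): (o) operates against (n): the reference index is 293, under the 315 limit. So (e) is unavailable.
No exception applies. The general rule governs.

Yes — Nadia must obtain a building permit.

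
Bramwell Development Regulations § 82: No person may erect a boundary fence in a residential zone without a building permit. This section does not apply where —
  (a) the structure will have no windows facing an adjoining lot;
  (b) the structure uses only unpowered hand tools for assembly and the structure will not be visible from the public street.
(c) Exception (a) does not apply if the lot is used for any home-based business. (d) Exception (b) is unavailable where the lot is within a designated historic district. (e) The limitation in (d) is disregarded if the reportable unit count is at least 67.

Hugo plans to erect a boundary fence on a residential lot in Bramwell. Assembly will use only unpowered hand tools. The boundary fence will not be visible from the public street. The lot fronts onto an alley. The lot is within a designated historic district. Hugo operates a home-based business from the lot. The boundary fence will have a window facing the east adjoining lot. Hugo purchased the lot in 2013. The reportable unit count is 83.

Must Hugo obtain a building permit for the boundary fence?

No — exception (b) applies; Hugo does not need a building permit.

Exception (a) fails — a window faces an adjoining lot.
All of (b)'s requirements are met (assembly uses only hand tools; the structure will not be visible from the street). Considering the limiting provisions: (d) would limit (b) — the lot is in a historic district — but (e) sets (d) aside: (e) operates — the reportable unit count is 83, meeting the 67 threshold. (b) remains available.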